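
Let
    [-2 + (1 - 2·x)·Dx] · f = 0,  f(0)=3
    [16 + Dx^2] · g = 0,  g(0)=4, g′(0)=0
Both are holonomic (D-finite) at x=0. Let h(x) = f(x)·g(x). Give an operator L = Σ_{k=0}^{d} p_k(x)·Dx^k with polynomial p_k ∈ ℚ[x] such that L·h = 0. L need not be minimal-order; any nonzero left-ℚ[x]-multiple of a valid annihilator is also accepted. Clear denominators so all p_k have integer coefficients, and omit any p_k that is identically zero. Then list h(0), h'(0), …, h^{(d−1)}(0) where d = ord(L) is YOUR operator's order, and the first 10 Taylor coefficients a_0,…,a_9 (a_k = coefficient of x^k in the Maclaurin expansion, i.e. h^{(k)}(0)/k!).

f: a_k = 3, 6, 12, 24, 48, 96, 192, 384, 768, 1536, …
g: a_k = 4, 0, -32, 0, 128/3, 0, -1024/45, 0, 2048/315, 0, …
L₀ := L_f ⊗_s L_g (sym. prod.), ord ≤ 2.
L = (-16 + 32·x) + 4·Dx + (-1 + 2·x)·Dx^2  (order 2).
h: a_k = 12, 24, -48, -96, -64, -128, -4864/15, -9728/15, -134144/105, -268288/105, …
ICs: h(0) = 12, h′(0) = 24.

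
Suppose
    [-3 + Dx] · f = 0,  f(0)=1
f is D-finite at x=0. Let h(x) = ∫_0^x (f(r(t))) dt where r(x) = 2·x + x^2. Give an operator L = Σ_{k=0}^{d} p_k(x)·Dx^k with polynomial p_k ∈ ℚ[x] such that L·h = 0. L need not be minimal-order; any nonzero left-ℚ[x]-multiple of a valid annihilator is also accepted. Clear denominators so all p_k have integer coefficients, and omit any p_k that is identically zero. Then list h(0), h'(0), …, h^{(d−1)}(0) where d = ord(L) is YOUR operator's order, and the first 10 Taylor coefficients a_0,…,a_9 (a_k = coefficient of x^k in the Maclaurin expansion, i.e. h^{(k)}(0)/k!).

L = (-6 - 6·x)·Dx + Dx^2  (order 2).
h: a_k = 0, 1, 3, 7, 27/2, 45/2, 333/10, 3123/70, 15363/280, 17529/280, …
ICs: h(0) = 0, h′(0) = 1.

f: a_k = 1, 3, 9/2, 9/2, 27/8, 81/40, 81/80, 243/560, 729/4480, 243/4480, …
Change of var in L_f (x↦r) gives L₀.
∫: right-multiply L₀ by Dx.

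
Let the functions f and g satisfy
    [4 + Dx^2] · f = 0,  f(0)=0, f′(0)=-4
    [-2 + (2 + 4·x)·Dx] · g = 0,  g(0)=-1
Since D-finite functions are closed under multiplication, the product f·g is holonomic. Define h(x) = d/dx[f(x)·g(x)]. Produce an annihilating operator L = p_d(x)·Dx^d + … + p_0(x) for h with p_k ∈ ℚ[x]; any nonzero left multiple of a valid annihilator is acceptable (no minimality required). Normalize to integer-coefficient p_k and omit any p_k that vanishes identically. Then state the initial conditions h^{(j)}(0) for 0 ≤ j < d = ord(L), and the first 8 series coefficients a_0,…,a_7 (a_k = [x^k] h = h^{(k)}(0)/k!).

L = (53 + 288·x + 544·x^2 + 512·x^3 + 256·x^4) + (-2 - 36·x - 96·x^2 - 64·x^3)·Dx + (7 + 44·x + 108·x^2 + 128·x^3 + 64·x^4)·Dx^2  (order 2).
h: a_k = 4, 8, -14, -8/3, -19/6, 81/5, -983/36, 15454/315, …
ICs: h(0) = 4, h′(0) = 8.

f: a_k = 0, -4, 0, 8/3, 0, -8/15, 0, 16/315, …
g: a_k = -1, -1, 1/2, -1/2, 5/8, -7/8, 21/16, -33/16, …
L₀ := L_f ⊗_s L_g (sym. prod.), ord ≤ 2.
Differentiate: ansatz ord ≤ ord L₀ ⇒ L.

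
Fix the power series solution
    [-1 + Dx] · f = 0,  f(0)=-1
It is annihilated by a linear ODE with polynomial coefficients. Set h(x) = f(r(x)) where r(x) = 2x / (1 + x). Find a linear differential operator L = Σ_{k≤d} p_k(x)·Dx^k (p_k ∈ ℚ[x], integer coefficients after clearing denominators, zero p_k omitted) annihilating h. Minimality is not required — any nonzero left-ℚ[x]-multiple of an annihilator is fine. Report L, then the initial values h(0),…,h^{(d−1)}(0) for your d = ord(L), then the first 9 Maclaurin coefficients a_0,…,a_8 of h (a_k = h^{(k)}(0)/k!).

f: a_k = -1, -1, -1/2, -1/6, -1/24, -1/120, -1/720, -1/5040, -1/40320, …
Substitute x→r, Dx→(1/r')Dx; clear ⇒ L₀.
L = -2 + (1 + 2·x + x^2)·Dx  (order 1).
h: a_k = -1, -2, 0, 2/3, -2/3, 2/5, -4/45, -10/63, 32/105, …
ICs: h(0) = -1.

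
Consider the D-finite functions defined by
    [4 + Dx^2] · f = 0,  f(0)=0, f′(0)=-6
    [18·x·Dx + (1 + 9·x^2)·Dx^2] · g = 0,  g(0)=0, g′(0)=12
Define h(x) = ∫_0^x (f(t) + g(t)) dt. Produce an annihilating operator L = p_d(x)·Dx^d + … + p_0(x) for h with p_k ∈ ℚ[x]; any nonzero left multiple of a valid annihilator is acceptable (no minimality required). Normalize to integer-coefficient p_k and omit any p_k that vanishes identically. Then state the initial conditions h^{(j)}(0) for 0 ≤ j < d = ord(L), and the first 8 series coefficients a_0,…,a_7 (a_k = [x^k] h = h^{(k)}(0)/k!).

f: a_k = 0, -6, 0, 4, 0, -4/5, 0, 8/105, …
g: a_k = 0, 12, 0, -36, 0, 972/5, 0, -8748/7, …
Weyl lclm of L_f,L_g ⇒ L₀ (ord ≤ 4).
Integrate: L := L₀·Dx.
L = (-3744·x + 37584·x^3 + 11664·x^5)·Dx^2 + (-28 + 864·x^2 + 10692·x^4 + 5832·x^6)·Dx^3 + (-936·x + 9396·x^3 + 2916·x^5)·Dx^4 + (-7 + 216·x^2 + 2673·x^4 + 1458·x^6)·Dx^5  (order 5).
h: a_k = 0, 0, 3, 0, -8, 0, 484/15, 0, …
ICs: h(0) = 0, h′(0) = 0, h′′(0) = 6, h′′′(0) = 0, h′′′′(0) = -192.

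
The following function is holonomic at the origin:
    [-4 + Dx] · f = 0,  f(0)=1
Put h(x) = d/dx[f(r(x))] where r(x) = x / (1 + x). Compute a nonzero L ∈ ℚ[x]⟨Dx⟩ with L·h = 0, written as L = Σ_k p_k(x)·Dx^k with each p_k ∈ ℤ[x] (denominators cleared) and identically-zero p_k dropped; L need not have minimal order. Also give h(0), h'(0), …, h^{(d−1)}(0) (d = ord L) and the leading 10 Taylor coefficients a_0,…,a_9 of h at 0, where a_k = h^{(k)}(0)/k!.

f: a_k = 1, 4, 8, 32/3, 32/3, 128/15, 256/45, 1024/315, 512/315, 2048/2835, …
L₀ from L_f via x↦r, Dx↦r'^{-1}Dx.
h₀' ⇒ L via d/dx closure of L₀.
L = (2 - 2·x) + (-1 - 2·x - x^2)·Dx  (order 1).
h: a_k = 4, 8, -4, -16/3, 28/3, -88/15, -68/45, 2528/315, -3316/315, 23672/2835, …
ICs: h(0) = 4.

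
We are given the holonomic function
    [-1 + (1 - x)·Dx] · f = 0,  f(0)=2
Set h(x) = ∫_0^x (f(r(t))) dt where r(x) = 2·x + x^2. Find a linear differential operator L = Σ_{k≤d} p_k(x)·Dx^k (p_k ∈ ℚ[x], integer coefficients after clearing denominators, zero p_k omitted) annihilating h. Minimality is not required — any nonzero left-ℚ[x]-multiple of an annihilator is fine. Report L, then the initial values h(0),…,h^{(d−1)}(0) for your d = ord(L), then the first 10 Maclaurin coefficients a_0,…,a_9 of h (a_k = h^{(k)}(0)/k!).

L = (2 + 2·x)·Dx + (-1 + 2·x + x^2)·Dx^2  (order 2).
h: a_k = 0, 2, 2, 10/3, 6, 58/5, 70/3, 338/7, 102, 1970/9, …
ICs: h(0) = 0, h′(0) = 2.

f: a_k = 2, 2, 2, 2, 2, 2, 2, 2, 2, 2, …
L₀ from L_f via x↦r, Dx↦r'^{-1}Dx.
h=∫h₀ ⇒ L = L₀·Dx.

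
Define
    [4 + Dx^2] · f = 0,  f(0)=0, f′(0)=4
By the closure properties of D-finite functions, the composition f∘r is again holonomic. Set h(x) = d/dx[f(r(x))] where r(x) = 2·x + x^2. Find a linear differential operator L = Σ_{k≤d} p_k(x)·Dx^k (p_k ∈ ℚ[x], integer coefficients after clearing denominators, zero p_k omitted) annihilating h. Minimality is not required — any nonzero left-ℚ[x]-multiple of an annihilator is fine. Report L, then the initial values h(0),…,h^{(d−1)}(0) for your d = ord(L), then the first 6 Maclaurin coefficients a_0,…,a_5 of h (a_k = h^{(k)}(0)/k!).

L = (19 + 64·x + 96·x^2 + 64·x^3 + 16·x^4) + (-3 - 3·x)·Dx + (1 + 2·x + x^2)·Dx^2  (order 2).
h: a_k = 8, 8, -64, -128, 16/3, 240, …
ICs: h(0) = 8, h′(0) = 8.

f: a_k = 0, 4, 0, -8/3, 0, 8/15, …
Substitute x→r, Dx→(1/r')Dx; clear ⇒ L₀.
Differentiate: ansatz ord ≤ ord L₀ ⇒ L.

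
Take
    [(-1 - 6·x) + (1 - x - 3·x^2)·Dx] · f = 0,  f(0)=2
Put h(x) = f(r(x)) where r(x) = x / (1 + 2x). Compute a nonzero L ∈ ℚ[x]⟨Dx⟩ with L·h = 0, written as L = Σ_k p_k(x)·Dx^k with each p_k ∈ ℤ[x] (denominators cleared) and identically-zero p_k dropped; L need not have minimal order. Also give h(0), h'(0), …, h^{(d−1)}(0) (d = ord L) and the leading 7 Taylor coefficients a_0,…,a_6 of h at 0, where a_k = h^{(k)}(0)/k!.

f: a_k = 2, 2, 8, 14, 38, 80, 194, …
Substitute x→r, Dx→(1/r')Dx; clear ⇒ L₀.
L = (1 + 8·x) + (-1 - 5·x - 5·x^2 + 2·x^3)·Dx  (order 1).
h: a_k = 2, 2, 4, -10, 34, -112, 370, …
ICs: h(0) = 2.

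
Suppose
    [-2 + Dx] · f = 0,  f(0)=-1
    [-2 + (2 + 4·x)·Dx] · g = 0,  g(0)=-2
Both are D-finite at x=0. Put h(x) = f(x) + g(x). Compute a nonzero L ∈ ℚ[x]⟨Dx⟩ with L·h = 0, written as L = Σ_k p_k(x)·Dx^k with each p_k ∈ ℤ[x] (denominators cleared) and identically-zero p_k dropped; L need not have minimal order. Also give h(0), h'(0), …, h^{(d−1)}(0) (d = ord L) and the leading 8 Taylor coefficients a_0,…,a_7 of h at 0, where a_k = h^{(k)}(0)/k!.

L = (6 + 8·x) + (-5 - 16·x - 16·x^2)·Dx + (1 + 6·x + 8·x^2)·Dx^2  (order 2).
h: a_k = -3, -4, -1, -7/3, 7/12, -121/60, 913/360, -10459/2520, …
ICs: h(0) = -3, h′(0) = -4.

f: a_k = -1, -2, -2, -4/3, -2/3, -4/15, -4/45, -8/315, …
g: a_k = -2, -2, 1, -1, 5/4, -7/4, 21/8, -33/8, …
f+g: L₀ = lclm(L_f,L_g), ord ≤ 1+1.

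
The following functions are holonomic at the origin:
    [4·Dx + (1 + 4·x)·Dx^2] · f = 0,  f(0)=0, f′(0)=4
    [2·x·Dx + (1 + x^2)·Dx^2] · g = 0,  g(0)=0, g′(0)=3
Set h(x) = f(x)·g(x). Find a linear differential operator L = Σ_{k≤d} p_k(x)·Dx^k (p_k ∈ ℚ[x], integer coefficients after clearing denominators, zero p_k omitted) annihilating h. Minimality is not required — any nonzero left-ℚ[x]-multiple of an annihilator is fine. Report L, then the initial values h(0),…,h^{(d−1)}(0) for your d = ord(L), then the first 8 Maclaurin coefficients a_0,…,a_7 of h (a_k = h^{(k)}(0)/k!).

f: a_k = 0, 4, -8, 64/3, -64, 1024/5, -2048/3, 16384/7, …
g: a_k = 0, 3, 0, -1, 0, 3/5, 0, -3/7, …
f·g: L₀ = L_f ⊗_s L_g, ord ≤ 2·2.
L = (144 + 896·x + 560·x^2 + 2304·x^3 + 1920·x^4 + 3328·x^5 + 256·x^7)·Dx + (132 + 304·x + 2252·x^2 + 4144·x^3 + 8896·x^4 + 5952·x^5 + 8960·x^6 + 192·x^7 + 896·x^8)·Dx^2 + (72 + 376·x + 912·x^2 + 2808·x^3 + 3720·x^4 + 6288·x^5 + 3072·x^6 + 4368·x^7 + 192·x^8 + 512·x^9)·Dx^3 + (5 + 48·x + 178·x^2 + 416·x^3 + 729·x^4 + 720·x^5 + 1008·x^6 + 384·x^7 + 516·x^8 + 32·x^9 + 64·x^10)·Dx^4  (order 4).
h: a_k = 0, 0, 12, -24, 60, -184, 8932/15, -9944/5, …
ICs: h(0) = 0, h′(0) = 0, h′′(0) = 24, h′′′(0) = -144.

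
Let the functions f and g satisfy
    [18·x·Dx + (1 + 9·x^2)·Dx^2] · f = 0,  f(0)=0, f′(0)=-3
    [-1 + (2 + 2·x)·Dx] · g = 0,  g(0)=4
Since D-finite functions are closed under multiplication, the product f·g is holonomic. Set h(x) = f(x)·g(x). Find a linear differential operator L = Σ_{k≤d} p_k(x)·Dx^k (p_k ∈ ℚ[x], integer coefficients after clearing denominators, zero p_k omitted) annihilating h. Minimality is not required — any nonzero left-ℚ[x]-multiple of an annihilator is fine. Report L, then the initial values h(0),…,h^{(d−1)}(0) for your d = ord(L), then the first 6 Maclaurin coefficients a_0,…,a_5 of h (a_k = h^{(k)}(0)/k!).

L = (3 - 36·x - 9·x^2) + (-4 + 68·x + 108·x^2 + 36·x^3)·Dx + (4 + 8·x + 40·x^2 + 72·x^3 + 36·x^4)·Dx^2  (order 2).
h: a_k = 0, -12, -6, 75/2, 69/4, -31749/160, …
ICs: h(0) = 0, h′(0) = -12.

f: a_k = 0, -3, 0, 9, 0, -243/5, …
g: a_k = 4, 2, -1/2, 1/4, -5/32, 7/64, …
Sym-product of L_f,L_g gives L₀ (≤ ord 2).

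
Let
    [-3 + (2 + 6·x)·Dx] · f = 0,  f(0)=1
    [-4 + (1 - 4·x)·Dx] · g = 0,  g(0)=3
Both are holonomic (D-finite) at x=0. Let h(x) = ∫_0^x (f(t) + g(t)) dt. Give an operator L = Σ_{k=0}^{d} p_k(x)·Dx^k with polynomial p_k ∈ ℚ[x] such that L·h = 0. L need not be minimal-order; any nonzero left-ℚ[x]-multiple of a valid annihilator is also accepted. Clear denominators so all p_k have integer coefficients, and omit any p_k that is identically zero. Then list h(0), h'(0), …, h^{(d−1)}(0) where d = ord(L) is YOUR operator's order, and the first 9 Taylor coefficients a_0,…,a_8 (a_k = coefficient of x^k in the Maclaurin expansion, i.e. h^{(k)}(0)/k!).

L = (228 + 432·x)·Dx + (-137 - 696·x - 1296·x^2)·Dx^2 + (10 + 62·x - 192·x^2 - 864·x^3)·Dx^3  (order 3).
h: a_k = 0, 4, 27/4, 125/8, 3099/64, 97899/640, 262711/512, 12567603/7168, 100735467/16384, …
ICs: h(0) = 0, h′(0) = 4, h′′(0) = 27/2.

f: a_k = 1, 3/2, -9/8, 27/16, -405/128, 1701/256, -15309/1024, 72171/2048, -2814669/32768, …
g: a_k = 3, 12, 48, 192, 768, 3072, 12288, 49152, 196608, …
h₀=f+g: left-lcm gives L₀, ord ≤ 2.
Integrate: L := L₀·Dx.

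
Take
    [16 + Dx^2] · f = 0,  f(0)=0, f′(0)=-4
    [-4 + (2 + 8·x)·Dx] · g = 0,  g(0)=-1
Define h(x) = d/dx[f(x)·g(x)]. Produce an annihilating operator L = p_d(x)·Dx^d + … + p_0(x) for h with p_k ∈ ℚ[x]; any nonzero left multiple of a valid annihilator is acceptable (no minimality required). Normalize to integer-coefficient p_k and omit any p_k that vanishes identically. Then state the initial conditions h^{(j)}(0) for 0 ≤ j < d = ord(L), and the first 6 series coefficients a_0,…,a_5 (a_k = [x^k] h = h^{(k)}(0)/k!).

f: a_k = 0, -4, 0, 32/3, 0, -128/15, …
g: a_k = -1, -2, 2, -4, 10, -28, …
L₀ := L_f ⊗_s L_g (sym. prod.), ord ≤ 2.
Differentiate: ansatz ord ≤ ord L₀ ⇒ L.
L = (212 + 2304·x + 8704·x^2 + 16384·x^3 + 16384·x^4) + (-4 - 144·x - 768·x^2 - 1024·x^3)·Dx + (7 + 88·x + 432·x^2 + 1024·x^3 + 1024·x^4)·Dx^2  (order 2).
h: a_k = 4, 16, -56, -64/3, -152/3, 2592/5, …
ICs: h(0) = 4, h′(0) = 16.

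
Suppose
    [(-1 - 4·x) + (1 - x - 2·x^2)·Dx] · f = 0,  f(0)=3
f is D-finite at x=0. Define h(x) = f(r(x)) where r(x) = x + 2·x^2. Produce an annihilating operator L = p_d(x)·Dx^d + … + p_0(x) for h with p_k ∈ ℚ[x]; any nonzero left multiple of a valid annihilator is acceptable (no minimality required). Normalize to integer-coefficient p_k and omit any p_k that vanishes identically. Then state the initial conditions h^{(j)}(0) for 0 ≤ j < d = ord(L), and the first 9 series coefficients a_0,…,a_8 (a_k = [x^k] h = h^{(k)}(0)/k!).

f: a_k = 3, 3, 9, 15, 33, 63, 129, 255, 513, …
f∘r: x↦r, Dx↦Dx/r' in L_f ⇒ L₀.
L = (1 + 8·x + 24·x^2 + 32·x^3) + (-1 + x + 4·x^2 + 8·x^3 + 8·x^4)·Dx  (order 1).
h: a_k = 3, 3, 15, 51, 159, 507, 1671, 5379, 17391, …
ICs: h(0) = 3.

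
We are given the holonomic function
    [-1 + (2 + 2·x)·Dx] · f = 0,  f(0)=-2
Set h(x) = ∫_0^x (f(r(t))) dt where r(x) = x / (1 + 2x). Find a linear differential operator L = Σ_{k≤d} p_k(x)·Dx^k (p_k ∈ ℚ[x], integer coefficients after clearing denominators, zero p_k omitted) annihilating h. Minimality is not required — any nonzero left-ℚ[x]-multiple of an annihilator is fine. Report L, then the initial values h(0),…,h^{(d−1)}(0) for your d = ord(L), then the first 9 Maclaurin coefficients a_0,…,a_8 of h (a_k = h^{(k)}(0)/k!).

f: a_k = -2, -1, 1/4, -1/8, 5/64, -7/128, 21/512, -33/1024, 429/16384, …
Change of var in L_f (x↦r) gives L₀.
h=∫₀ˣh₀: take L = L₀·Dx.
L = -Dx + (2 + 10·x + 12·x^2)·Dx^2  (order 2).
h: a_k = 0, -2, -1/2, 3/4, -41/32, 757/320, -1181/256, 33645/3584, -162105/8192, …
ICs: h(0) = 0, h′(0) = -2.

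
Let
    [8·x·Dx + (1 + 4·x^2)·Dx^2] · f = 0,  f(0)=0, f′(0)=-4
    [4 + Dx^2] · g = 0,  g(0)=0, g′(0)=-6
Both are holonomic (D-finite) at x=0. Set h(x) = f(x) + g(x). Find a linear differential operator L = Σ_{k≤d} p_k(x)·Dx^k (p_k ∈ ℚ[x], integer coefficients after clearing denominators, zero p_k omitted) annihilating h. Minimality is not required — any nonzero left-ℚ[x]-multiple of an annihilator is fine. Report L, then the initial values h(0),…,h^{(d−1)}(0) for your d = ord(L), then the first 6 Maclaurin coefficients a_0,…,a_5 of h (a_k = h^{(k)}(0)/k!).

f: a_k = 0, -4, 0, 16/3, 0, -64/5, …
g: a_k = 0, -6, 0, 4, 0, -4/5, …
h₀=f+g: left-lcm gives L₀, ord ≤ 4.
L = (-352·x + 1792·x^3 + 512·x^5)·Dx + (-4 + 112·x^2 + 576·x^4 + 256·x^6)·Dx^2 + (-88·x + 448·x^3 + 128·x^5)·Dx^3 + (-1 + 28·x^2 + 144·x^4 + 64·x^6)·Dx^4  (order 4).
h: a_k = 0, -10, 0, 28/3, 0, -68/5, …
ICs: h(0) = 0, h′(0) = -10, h′′(0) = 0, h′′′(0) = 56.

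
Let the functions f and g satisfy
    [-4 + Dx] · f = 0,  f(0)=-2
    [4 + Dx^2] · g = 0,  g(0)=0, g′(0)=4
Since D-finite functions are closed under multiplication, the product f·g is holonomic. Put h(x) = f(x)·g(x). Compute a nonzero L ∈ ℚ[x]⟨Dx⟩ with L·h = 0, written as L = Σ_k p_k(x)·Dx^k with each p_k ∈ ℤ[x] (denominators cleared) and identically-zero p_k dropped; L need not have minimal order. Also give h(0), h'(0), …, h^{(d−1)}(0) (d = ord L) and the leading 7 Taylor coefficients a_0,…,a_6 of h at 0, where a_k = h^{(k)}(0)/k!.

L = 20 - 8·Dx + Dx^2  (order 2).
h: a_k = 0, -8, -32, -176/3, -64, -656/15, -704/45, …
ICs: h(0) = 0, h′(0) = -8.

f: a_k = -2, -8, -16, -64/3, -64/3, -256/15, -512/45, …
g: a_k = 0, 4, 0, -8/3, 0, 8/15, 0, …
h₀=f·g: eliminate ⇒ L₀, order ≤ 1·2.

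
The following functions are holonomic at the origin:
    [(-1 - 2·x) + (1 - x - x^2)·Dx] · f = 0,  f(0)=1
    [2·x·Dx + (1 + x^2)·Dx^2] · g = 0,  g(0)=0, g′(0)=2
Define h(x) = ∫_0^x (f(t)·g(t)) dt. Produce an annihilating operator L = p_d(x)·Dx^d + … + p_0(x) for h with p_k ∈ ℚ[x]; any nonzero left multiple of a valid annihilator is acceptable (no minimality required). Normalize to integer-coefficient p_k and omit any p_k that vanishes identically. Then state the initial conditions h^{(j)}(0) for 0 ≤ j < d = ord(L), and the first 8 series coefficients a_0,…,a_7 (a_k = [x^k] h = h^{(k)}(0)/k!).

f: a_k = 1, 1, 2, 3, 5, 8, 13, 21, …
g: a_k = 0, 2, 0, -2/3, 0, 2/5, 0, -2/7, …
Product ⇒ symmetric product L₀, ord ≤ 2.
∫: right-multiply L₀ by Dx.
L = (2 + 2·x + 6·x^2)·Dx + (2 + 2·x + 4·x^2 + 6·x^3)·Dx^2 + (-1 + x + x^3 + x^4)·Dx^3  (order 3).
h: a_k = 0, 0, 1, 2/3, 5/6, 16/15, 68/45, 72/35, …
ICs: h(0) = 0, h′(0) = 0, h′′(0) = 2.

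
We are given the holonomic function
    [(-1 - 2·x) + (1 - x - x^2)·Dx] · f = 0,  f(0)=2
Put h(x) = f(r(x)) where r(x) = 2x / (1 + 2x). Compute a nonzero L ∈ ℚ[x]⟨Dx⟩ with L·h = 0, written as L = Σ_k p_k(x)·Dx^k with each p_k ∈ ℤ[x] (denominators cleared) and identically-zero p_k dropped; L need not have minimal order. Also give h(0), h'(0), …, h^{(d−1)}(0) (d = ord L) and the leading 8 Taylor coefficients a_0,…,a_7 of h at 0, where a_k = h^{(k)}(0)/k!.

L = (2 + 12·x) + (-1 - 4·x + 8·x^3)·Dx  (order 1).
h: a_k = 2, 4, 8, 0, 32, -64, 256, -768, …
ICs: h(0) = 2.

f: a_k = 2, 2, 4, 6, 10, 16, 26, 42, …
f∘r: x↦r, Dx↦Dx/r' in L_f ⇒ L₀.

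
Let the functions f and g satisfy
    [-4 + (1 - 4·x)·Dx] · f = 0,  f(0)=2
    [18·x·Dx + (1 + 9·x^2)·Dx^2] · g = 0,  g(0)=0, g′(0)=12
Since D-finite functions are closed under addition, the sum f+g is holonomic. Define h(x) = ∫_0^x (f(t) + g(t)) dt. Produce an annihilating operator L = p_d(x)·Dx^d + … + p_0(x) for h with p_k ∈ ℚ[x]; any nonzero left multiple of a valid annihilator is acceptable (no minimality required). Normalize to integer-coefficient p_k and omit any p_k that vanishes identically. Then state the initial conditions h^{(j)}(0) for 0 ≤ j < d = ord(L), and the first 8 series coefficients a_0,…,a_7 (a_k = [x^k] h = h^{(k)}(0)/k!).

L = (-72 + 1152·x + 1944·x^2)·Dx^2 + (57 - 72·x + 765·x^2 + 1944·x^3)·Dx^3 + (-4 + 7·x + 63·x^3 + 324·x^4)·Dx^4  (order 4).
h: a_k = 0, 2, 10, 32/3, 23, 512/5, 5606/15, 8192/7, …
ICs: h(0) = 0, h′(0) = 2, h′′(0) = 20, h′′′(0) = 64.

f: a_k = 2, 8, 32, 128, 512, 2048, 8192, 32768, …
g: a_k = 0, 12, 0, -36, 0, 972/5, 0, -8748/7, …
L₀ := lclm(L_f,L_g); ord L₀ ≤ 1+2.
Integrate: L := L₀·Dx.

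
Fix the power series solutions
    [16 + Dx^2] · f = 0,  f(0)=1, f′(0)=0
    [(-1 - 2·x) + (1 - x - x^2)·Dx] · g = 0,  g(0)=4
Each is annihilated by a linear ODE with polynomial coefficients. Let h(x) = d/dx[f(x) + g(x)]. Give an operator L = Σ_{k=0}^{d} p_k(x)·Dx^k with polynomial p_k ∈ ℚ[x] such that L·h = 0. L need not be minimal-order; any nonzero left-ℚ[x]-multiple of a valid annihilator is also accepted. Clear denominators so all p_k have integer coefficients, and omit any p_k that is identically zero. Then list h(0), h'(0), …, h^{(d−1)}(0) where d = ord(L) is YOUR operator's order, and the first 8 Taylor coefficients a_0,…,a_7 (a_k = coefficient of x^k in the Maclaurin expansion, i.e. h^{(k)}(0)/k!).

f: a_k = 1, 0, -8, 0, 32/3, 0, -256/45, 0, …
g: a_k = 4, 4, 8, 12, 20, 32, 52, 84, …
Weyl lclm of L_f,L_g ⇒ L₀ (ord ≤ 3).
h₀' ⇒ L via d/dx closure of L₀.
L = (1472 + 2624·x + 2560·x^2 + 640·x^3 + 2240·x^4 + 2304·x^5 + 768·x^6) + (-272 - 112·x + 1008·x^2 - 160·x^3 - 800·x^4 + 576·x^5 + 896·x^6 + 256·x^7)·Dx + (92 + 164·x + 160·x^2 + 40·x^3 + 140·x^4 + 144·x^5 + 48·x^6)·Dx^2 + (-17 - 7·x + 63·x^2 - 10·x^3 - 50·x^4 + 36·x^5 + 56·x^6 + 16·x^7)·Dx^3  (order 3).
h: a_k = 4, 0, 36, 368/3, 160, 4168/15, 588, 346816/315, …
ICs: h(0) = 4, h′(0) = 0, h′′(0) = 72.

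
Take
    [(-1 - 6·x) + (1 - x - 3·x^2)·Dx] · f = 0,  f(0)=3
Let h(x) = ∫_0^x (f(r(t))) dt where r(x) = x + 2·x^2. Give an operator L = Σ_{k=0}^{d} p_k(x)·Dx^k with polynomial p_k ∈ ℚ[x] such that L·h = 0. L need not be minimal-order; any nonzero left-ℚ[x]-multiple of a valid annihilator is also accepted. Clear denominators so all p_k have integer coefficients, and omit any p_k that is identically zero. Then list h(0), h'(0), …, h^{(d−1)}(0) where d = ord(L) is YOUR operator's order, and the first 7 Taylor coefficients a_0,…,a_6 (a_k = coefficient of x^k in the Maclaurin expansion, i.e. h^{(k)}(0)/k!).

f: a_k = 3, 3, 12, 21, 57, 120, 291, …
h₀=f(r): pull back L_f along r ⇒ L₀.
h=∫h₀ ⇒ L = L₀·Dx.
L = (1 + 10·x + 36·x^2 + 48·x^3)·Dx + (-1 + x + 5·x^2 + 12·x^3 + 12·x^4)·Dx^2  (order 2).
h: a_k = 0, 3, 3/2, 6, 69/4, 231/5, 138, …
ICs: h(0) = 0, h′(0) = 3.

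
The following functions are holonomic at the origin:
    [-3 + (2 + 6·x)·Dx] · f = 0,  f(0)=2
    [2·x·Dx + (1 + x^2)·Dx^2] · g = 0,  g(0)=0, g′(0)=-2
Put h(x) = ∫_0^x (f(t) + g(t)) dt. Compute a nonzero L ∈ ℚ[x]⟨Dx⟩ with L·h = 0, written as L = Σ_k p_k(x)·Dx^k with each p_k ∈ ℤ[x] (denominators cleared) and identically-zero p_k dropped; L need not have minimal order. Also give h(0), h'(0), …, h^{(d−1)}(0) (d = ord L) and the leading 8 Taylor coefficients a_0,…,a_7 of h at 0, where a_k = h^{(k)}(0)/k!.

L = (-12 - 90·x + 36·x^2 + 54·x^3)·Dx^2 + (-35 - 48·x - 102·x^2 + 144·x^3 + 189·x^4)·Dx^3 + (-6 - 10·x + 36·x^2 + 44·x^3 + 42·x^4 + 54·x^5)·Dx^4  (order 4).
h: a_k = 0, 2, 1/2, -3/4, 97/96, -81/64, 8249/3840, -2187/512, …
ICs: h(0) = 0, h′(0) = 2, h′′(0) = 1, h′′′(0) = -9/2.

f: a_k = 2, 3, -9/4, 27/8, -405/64, 1701/128, -15309/512, 72171/1024, …
g: a_k = 0, -2, 0, 2/3, 0, -2/5, 0, 2/7, …
f+g: L₀ = lclm(L_f,L_g), ord ≤ 1+2.
∫: right-multiply L₀ by Dx.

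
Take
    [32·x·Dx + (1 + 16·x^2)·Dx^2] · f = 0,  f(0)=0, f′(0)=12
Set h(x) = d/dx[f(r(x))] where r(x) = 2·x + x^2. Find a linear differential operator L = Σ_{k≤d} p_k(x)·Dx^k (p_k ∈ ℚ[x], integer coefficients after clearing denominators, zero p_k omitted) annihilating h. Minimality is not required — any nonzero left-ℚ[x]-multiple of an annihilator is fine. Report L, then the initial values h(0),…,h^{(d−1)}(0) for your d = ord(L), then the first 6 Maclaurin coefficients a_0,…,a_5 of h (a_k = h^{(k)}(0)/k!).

L = (-1 + 128·x + 256·x^2 + 192·x^3 + 48·x^4) + (1 + x + 64·x^2 + 128·x^3 + 80·x^4 + 16·x^5)·Dx  (order 1).
h: a_k = 24, 24, -1536, -3072, 96384, 294528, …
ICs: h(0) = 24.

f: a_k = 0, 12, 0, -64, 0, 3072/5, …
f∘r: x↦r, Dx↦Dx/r' in L_f ⇒ L₀.
Derive L from L₀ (diff closure).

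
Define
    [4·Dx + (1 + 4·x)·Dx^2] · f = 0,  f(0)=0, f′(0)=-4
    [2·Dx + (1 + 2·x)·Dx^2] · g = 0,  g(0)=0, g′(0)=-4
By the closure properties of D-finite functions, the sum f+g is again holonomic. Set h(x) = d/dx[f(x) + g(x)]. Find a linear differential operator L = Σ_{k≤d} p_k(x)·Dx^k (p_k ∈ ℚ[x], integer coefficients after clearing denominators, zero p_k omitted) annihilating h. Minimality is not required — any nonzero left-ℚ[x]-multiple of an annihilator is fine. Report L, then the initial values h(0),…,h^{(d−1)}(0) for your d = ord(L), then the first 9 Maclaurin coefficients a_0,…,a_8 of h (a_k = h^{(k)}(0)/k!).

f: a_k = 0, -4, 8, -64/3, 64, -1024/5, 2048/3, -16384/7, 8192, …
g: a_k = 0, -4, 4, -16/3, 8, -64/5, 64/3, -256/7, 64, …
h₀=f+g: left-lcm gives L₀, ord ≤ 4.
h₀' ⇒ L via d/dx closure of L₀.
L = 16 + (12 + 32·x)·Dx + (1 + 6·x + 8·x^2)·Dx^2  (order 2).
h: a_k = -8, 24, -80, 288, -1088, 4224, -16640, 66048, -263168, …
ICs: h(0) = -8, h′(0) = 24.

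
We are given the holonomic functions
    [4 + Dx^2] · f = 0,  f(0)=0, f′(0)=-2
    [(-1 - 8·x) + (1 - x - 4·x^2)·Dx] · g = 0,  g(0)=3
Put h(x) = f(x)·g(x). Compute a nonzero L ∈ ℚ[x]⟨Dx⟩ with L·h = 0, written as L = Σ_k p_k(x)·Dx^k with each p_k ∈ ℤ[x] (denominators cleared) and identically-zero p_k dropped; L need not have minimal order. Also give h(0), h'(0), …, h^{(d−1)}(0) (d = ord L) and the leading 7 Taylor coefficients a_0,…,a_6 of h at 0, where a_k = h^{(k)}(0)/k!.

f: a_k = 0, -2, 0, 4/3, 0, -4/15, 0, …
g: a_k = 3, 3, 15, 27, 87, 195, 543, …
h₀=f·g: eliminate ⇒ L₀, order ≤ 2·1.
L = (4 + 4·x + 16·x^2) + (2 + 16·x)·Dx + (-1 + x + 4·x^2)·Dx^2  (order 2).
h: a_k = 0, -6, -6, -26, -50, -774/5, -1774/5, …
ICs: h(0) = 0, h′(0) = -6.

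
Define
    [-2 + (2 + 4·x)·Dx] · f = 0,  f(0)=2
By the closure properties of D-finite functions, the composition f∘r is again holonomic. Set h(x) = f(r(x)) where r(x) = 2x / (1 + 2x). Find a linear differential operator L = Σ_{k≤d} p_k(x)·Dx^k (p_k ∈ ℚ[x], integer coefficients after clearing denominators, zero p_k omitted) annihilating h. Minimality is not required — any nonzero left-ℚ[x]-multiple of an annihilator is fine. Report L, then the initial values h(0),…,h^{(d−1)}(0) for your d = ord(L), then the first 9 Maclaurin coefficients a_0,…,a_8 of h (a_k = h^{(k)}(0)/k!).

f: a_k = 2, 2, -1, 1, -5/4, 7/4, -21/8, 33/8, -429/64, …
Change of var in L_f (x↦r) gives L₀.
L = -2 + (1 + 8·x + 12·x^2)·Dx  (order 1).
h: a_k = 2, 4, -12, 40, -148, 600, -2616, 12048, -57780, …
ICs: h(0) = 2.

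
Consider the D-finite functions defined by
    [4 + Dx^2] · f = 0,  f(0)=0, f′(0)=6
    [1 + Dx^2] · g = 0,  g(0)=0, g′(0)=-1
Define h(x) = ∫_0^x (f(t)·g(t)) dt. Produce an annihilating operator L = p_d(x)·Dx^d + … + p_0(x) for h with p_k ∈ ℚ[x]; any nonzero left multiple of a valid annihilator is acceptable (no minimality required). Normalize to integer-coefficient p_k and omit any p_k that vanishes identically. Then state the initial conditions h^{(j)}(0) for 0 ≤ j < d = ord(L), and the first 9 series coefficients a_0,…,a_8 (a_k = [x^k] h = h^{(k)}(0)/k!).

L = 9·Dx + 10·Dx^3 + Dx^5  (order 5).
h: a_k = 0, 0, 0, -2, 0, 1, 0, -13/60, 0, …
ICs: h(0) = 0, h′(0) = 0, h′′(0) = 0, h′′′(0) = -12, h′′′′(0) = 0.

f: a_k = 0, 6, 0, -4, 0, 4/5, 0, -8/105, 0, …
g: a_k = 0, -1, 0, 1/6, 0, -1/120, 0, 1/5040, 0, …
Sym-product of L_f,L_g gives L₀ (≤ ord 4).
h=∫h₀ ⇒ L = L₀·Dx.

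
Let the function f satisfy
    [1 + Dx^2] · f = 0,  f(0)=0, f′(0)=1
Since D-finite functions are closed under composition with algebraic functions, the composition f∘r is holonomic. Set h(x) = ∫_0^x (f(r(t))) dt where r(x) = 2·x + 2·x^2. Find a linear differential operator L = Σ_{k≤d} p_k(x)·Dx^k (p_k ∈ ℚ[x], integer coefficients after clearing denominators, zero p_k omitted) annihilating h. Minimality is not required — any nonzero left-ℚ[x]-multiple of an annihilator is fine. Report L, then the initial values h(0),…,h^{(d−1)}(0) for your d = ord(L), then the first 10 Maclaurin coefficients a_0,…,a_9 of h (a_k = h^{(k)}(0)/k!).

f: a_k = 0, 1, 0, -1/6, 0, 1/120, 0, -1/5040, 0, 1/362880, …
Change of var in L_f (x↦r) gives L₀.
Integrate: L := L₀·Dx.
L = (4 + 24·x + 48·x^2 + 32·x^3)·Dx - 2·Dx^2 + (1 + 2·x)·Dx^3  (order 3).
h: a_k = 0, 0, 1, 2/3, -1/3, -4/5, -28/45, 0, 104/315, 112/405, …
ICs: h(0) = 0, h′(0) = 0, h′′(0) = 2.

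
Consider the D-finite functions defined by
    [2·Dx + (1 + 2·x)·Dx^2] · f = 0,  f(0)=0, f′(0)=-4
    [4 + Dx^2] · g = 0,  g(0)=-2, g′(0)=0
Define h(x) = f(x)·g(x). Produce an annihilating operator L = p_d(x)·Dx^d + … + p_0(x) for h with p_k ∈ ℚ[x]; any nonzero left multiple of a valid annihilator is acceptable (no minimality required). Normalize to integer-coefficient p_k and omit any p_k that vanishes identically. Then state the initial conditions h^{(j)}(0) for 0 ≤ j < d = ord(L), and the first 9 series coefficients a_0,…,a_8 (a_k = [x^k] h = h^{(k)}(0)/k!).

f: a_k = 0, -4, 4, -16/3, 8, -64/5, 64/3, -256/7, 64, …
g: a_k = -2, 0, 4, 0, -4/3, 0, 8/45, 0, -4/315, …
L₀ := L_f ⊗_s L_g (sym. prod.), ord ≤ 4.
L = (-48 + 192·x + 1216·x^2 + 2048·x^3 + 1024·x^4) + (32 + 320·x + 768·x^2 + 512·x^3)·Dx + (160·x + 672·x^2 + 1024·x^3 + 512·x^4)·Dx^2 + (8 + 80·x + 192·x^2 + 128·x^3)·Dx^3 + (3 + 28·x + 92·x^2 + 128·x^3 + 64·x^4)·Dx^4  (order 4).
h: a_k = 0, 8, -8, -16/3, 0, 48/5, -16, 992/35, -2368/45, …
ICs: h(0) = 0, h′(0) = 8, h′′(0) = -16, h′′′(0) = -32.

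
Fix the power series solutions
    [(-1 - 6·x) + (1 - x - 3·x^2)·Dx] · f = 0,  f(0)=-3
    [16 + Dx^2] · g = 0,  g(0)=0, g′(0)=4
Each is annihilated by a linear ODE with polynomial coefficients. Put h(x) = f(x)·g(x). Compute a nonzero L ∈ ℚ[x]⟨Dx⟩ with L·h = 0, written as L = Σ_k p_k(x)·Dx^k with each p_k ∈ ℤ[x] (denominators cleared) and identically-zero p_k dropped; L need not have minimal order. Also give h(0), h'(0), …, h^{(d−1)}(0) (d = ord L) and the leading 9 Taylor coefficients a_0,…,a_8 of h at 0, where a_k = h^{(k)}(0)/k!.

L = (-10 + 16·x + 48·x^2) + (2 + 12·x)·Dx + (-1 + x + 3·x^2)·Dx^2  (order 2).
h: a_k = 0, -12, -12, -16, -52, -628/5, -1408/5, -68108/105, -156812/105, …
ICs: h(0) = 0, h′(0) = -12.

f: a_k = -3, -3, -12, -21, -57, -120, -291, -651, -1524, …
g: a_k = 0, 4, 0, -32/3, 0, 128/15, 0, -1024/315, 0, …
Sym-product of L_f,L_g gives L₀ (≤ ord 2).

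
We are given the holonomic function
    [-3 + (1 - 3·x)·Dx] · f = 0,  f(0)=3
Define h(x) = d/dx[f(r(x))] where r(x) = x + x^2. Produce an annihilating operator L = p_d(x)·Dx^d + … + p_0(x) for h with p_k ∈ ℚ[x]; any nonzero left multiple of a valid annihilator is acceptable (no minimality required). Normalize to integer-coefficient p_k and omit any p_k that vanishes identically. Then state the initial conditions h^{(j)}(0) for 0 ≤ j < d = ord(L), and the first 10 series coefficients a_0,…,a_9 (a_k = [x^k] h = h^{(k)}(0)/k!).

f: a_k = 3, 9, 27, 81, 243, 729, 2187, 6561, 19683, 59049, …
L₀ from L_f via x↦r, Dx↦r'^{-1}Dx.
Differentiate: ansatz ord ≤ ord L₀ ⇒ L.
L = (8 + 18·x + 18·x^2) + (-1 + x + 9·x^2 + 6·x^3)·Dx  (order 1).
h: a_k = 9, 72, 405, 2052, 9720, 44226, 195615, 847584, 3615111, 15228810, …
ICs: h(0) = 9.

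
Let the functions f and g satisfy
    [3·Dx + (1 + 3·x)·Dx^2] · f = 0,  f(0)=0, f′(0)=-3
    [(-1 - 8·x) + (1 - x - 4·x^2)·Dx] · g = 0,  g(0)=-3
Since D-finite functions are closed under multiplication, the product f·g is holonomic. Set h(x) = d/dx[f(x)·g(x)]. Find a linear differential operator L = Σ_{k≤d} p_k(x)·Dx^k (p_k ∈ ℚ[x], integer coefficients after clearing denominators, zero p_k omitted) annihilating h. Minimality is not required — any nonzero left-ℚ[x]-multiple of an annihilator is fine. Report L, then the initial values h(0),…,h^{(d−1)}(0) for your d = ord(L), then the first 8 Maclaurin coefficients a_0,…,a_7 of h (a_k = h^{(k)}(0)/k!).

L = (444 + 2376·x + 5184·x^2) + (15 + 381·x + 2592·x^2 + 4032·x^3)·Dx + (-11 - 70·x - 19·x^2 + 468·x^3 + 576·x^4)·Dx^2  (order 2).
h: a_k = 9, -9, 351/2, -81, 7191/4, -5157/10, 64107/4, -144099/35, …
ICs: h(0) = 9, h′(0) = -9.

f: a_k = 0, -3, 9/2, -9, 81/4, -243/5, 243/2, -2187/7, …
g: a_k = -3, -3, -15, -27, -87, -195, -543, -1323, …
Sym-product of L_f,L_g gives L₀ (≤ ord 2).
h₀' ⇒ L via d/dx closure of L₀.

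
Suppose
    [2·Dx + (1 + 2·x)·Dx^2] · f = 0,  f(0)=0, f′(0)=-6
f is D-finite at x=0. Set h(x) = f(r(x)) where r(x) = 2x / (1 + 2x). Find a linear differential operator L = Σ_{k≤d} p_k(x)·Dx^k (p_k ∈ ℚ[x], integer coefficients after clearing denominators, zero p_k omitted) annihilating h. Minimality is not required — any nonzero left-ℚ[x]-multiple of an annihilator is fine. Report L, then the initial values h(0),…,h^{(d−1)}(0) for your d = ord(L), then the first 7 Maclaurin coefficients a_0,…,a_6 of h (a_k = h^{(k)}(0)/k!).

f: a_k = 0, -6, 6, -8, 12, -96/5, 32, …
Substitute x→r, Dx→(1/r')Dx; clear ⇒ L₀.
L = (8 + 24·x)·Dx + (1 + 8·x + 12·x^2)·Dx^2  (order 2).
h: a_k = 0, -12, 48, -208, 960, -23232/5, 23296, …
ICs: h(0) = 0, h′(0) = -12.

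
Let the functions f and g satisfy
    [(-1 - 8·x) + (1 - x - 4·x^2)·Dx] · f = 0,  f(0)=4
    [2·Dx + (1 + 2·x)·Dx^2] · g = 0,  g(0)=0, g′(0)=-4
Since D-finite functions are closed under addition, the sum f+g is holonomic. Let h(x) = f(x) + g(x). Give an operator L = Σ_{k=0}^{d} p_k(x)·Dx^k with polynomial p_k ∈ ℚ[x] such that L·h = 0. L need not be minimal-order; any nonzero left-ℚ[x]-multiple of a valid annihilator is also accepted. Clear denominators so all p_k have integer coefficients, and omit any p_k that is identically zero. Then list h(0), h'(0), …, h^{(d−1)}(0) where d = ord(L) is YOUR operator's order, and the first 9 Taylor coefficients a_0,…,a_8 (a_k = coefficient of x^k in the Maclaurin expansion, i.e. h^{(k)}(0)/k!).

L = (94 + 644·x + 1664·x^2 + 1920·x^3 + 1536·x^4)·Dx + (23 + 324·x + 1448·x^2 + 3072·x^3 + 3904·x^4 + 2560·x^5)·Dx^2 + (-6 - 35·x - 53·x^2 + 98·x^3 + 528·x^4 + 864·x^5 + 512·x^6)·Dx^3  (order 3).
h: a_k = 4, 0, 24, 92/3, 124, 1236/5, 2236/3, 12092/7, 4724, …
ICs: h(0) = 4, h′(0) = 0, h′′(0) = 48.

f: a_k = 4, 4, 20, 36, 116, 260, 724, 1764, 4660, …
g: a_k = 0, -4, 4, -16/3, 8, -64/5, 64/3, -256/7, 64, …
Weyl lclm of L_f,L_g ⇒ L₀ (ord ≤ 3).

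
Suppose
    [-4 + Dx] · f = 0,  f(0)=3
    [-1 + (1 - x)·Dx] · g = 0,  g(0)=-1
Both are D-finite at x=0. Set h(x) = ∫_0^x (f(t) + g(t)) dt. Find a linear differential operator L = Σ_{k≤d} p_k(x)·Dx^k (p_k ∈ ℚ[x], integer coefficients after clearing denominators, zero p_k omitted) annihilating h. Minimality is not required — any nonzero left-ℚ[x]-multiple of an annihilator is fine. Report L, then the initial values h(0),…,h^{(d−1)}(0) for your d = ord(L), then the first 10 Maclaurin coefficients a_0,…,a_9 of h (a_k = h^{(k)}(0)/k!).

L = (-8 + 16·x)·Dx + (14 - 32·x + 16·x^2)·Dx^2 + (-3 + 7·x - 4·x^2)·Dx^3  (order 3).
h: a_k = 0, 2, 11/2, 23/3, 31/4, 31/5, 41/10, 241/105, 919/840, 407/945, …
ICs: h(0) = 0, h′(0) = 2, h′′(0) = 11.

f: a_k = 3, 12, 24, 32, 32, 128/5, 256/15, 1024/105, 512/105, 2048/945, …
g: a_k = -1, -1, -1, -1, -1, -1, -1, -1, -1, -1, …
f+g: L₀ = lclm(L_f,L_g), ord ≤ 1+1.
h=∫h₀ ⇒ L = L₀·Dx.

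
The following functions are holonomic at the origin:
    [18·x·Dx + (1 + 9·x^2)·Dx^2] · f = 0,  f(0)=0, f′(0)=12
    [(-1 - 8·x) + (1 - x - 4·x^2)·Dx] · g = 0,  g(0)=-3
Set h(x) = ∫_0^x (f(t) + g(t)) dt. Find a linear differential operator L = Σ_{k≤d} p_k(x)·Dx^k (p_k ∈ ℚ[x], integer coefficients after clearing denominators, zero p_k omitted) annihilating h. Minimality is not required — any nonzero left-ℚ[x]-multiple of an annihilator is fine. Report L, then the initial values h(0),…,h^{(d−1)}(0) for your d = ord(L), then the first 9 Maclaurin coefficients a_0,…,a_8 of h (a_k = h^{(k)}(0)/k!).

f: a_k = 0, 12, 0, -36, 0, 972/5, 0, -8748/7, 0, …
g: a_k = -3, -3, -15, -27, -87, -195, -543, -1323, -3495, …
Weyl lclm of L_f,L_g ⇒ L₀ (ord ≤ 3).
Integrate: L := L₀·Dx.
L = (90 - 360·x - 6462·x^2 - 14688·x^3 - 63936·x^4 - 31104·x^6)·Dx^2 + (-36 - 294·x - 324·x^2 - 3198·x^3 - 13680·x^4 - 46080·x^5 - 3888·x^6 - 31104·x^7)·Dx^3 + (5 + 16·x + 160·x^2 - 96·x^3 + 555·x^4 - 2304·x^5 - 4896·x^6 - 1296·x^7 - 5184·x^8)·Dx^4  (order 4).
h: a_k = 0, -3, 9/2, -5, -63/4, -87/5, -1/10, -543/7, -18009/56, …
ICs: h(0) = 0, h′(0) = -3, h′′(0) = 9, h′′′(0) = -30.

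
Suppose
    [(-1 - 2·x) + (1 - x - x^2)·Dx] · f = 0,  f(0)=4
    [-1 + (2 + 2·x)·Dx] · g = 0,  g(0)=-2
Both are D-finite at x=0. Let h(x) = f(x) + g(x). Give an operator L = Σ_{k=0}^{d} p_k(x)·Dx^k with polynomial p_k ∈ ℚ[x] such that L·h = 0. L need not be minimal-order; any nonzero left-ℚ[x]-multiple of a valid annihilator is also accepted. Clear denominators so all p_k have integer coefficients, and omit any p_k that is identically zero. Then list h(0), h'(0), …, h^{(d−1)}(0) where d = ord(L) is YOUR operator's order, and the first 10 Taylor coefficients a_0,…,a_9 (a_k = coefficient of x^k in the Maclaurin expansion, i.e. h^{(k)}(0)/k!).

f: a_k = 4, 4, 8, 12, 20, 32, 52, 84, 136, 220, …
g: a_k = -2, -1, 1/4, -1/8, 5/64, -7/128, 21/512, -33/1024, 429/16384, -715/32768, …
Sum ⇒ L₀ = lclm(L_f,L_g) in ℚ(x)⟨Dx⟩.
L = (-9 - 21·x - 21·x^2 - 10·x^3) + (17 + 54·x + 87·x^2 + 74·x^3 + 25·x^4)·Dx + (-2 - 14·x - 6·x^2 + 30·x^3 + 34·x^4 + 10·x^5)·Dx^2  (order 2).
h: a_k = 2, 3, 33/4, 95/8, 1285/64, 4089/128, 26645/512, 85983/1024, 2228653/16384, 7208245/32768, …
ICs: h(0) = 2, h′(0) = 3.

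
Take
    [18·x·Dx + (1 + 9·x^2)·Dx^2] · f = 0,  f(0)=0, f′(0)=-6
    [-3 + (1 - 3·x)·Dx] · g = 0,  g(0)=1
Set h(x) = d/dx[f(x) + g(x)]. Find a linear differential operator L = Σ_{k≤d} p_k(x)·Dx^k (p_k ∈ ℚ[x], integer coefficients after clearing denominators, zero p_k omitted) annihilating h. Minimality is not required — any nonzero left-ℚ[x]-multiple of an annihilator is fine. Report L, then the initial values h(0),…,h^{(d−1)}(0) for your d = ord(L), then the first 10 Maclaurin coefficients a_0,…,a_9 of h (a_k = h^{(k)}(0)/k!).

f: a_k = 0, -6, 0, 18, 0, -486/5, 0, 4374/7, 0, -4374, …
g: a_k = 1, 3, 9, 27, 81, 243, 729, 2187, 6561, 19683, …
Sum ⇒ L₀ = lclm(L_f,L_g) in ℚ(x)⟨Dx⟩.
Differentiate: ansatz ord ≤ ord L₀ ⇒ L.
L = (18 - 216·x - 486·x^2) + (-12 + 18·x - 108·x^2 - 486·x^3)·Dx + (1 - 81·x^4)·Dx^2  (order 2).
h: a_k = -3, 18, 135, 324, 729, 4374, 19683, 52488, 137781, 590490, …
ICs: h(0) = -3, h′(0) = 18.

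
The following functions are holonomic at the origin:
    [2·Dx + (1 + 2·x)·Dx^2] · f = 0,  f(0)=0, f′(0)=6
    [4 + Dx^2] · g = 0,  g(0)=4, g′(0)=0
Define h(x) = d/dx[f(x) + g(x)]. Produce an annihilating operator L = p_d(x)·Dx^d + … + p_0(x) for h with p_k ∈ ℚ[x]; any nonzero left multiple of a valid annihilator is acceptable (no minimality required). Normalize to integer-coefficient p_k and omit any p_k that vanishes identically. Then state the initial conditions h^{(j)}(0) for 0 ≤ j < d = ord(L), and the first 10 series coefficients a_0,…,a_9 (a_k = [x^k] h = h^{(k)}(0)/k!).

f: a_k = 0, 6, -6, 8, -12, 96/5, -32, 384/7, -96, 512/3, …
g: a_k = 4, 0, -8, 0, 8/3, 0, -16/45, 0, 8/315, 0, …
L₀ := lclm(L_f,L_g); ord L₀ ≤ 2+2.
h₀' ⇒ L via d/dx closure of L₀.
L = (56 + 32·x + 32·x^2) + (12 + 40·x + 48·x^2 + 32·x^3)·Dx + (14 + 8·x + 8·x^2)·Dx^2 + (3 + 10·x + 12·x^2 + 8·x^3)·Dx^3  (order 3).
h: a_k = 6, -28, 24, -112/3, 96, -2912/15, 384, -241856/315, 1536, -8709152/2835, …
ICs: h(0) = 6, h′(0) = -28, h′′(0) = 48.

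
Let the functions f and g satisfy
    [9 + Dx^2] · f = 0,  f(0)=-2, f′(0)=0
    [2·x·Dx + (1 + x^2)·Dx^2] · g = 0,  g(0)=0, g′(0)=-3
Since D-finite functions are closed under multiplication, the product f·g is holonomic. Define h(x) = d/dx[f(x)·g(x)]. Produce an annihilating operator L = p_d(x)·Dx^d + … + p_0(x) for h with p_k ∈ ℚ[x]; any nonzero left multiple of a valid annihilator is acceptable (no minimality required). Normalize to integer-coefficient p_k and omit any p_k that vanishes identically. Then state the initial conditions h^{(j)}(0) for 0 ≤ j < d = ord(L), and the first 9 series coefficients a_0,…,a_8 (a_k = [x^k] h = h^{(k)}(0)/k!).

L = (20358 + 86886·x^2 + 157437·x^4 + 155520·x^6 + 96228·x^8 + 36450·x^10 + 6561·x^12) + (6372·x + 25596·x^3 + 39960·x^5 + 32400·x^7 + 14580·x^9 + 2916·x^11)·Dx + (3432 + 15828·x^2 + 31110·x^4 + 33588·x^6 + 22032·x^8 + 8424·x^10 + 1458·x^12)·Dx^2 + (708·x + 2844·x^3 + 4440·x^5 + 3600·x^7 + 1620·x^9 + 324·x^11)·Dx^3 + (130 + 686·x^2 + 1513·x^4 + 1812·x^6 + 1260·x^8 + 486·x^10 + 81·x^12)·Dx^4  (order 4).
h: a_k = 6, 0, -87, 0, 609/4, 0, -5343/40, 0, 46671/448, …
ICs: h(0) = 6, h′(0) = 0, h′′(0) = -174, h′′′(0) = 0.

f: a_k = -2, 0, 9, 0, -27/4, 0, 81/40, 0, -729/2240, …
g: a_k = 0, -3, 0, 1, 0, -3/5, 0, 3/7, 0, …
f·g: L₀ = L_f ⊗_s L_g, ord ≤ 2·2.
Differentiate: ansatz ord ≤ ord L₀ ⇒ L.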